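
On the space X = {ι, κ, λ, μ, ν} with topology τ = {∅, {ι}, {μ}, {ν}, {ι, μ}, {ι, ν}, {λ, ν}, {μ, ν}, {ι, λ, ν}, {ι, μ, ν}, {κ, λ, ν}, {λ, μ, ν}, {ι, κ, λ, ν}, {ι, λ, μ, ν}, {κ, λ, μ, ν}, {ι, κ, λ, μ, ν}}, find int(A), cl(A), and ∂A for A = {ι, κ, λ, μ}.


int(A) = {ι, μ}, cl(A) = {ι, κ, λ, μ}, ∂A = {κ, λ}.

Closed sets in (X, τ) are complements of opens:
  closed(X, τ) = {∅, {ι}, {κ}, {μ}, {ι, κ}, {ι, μ}, {κ, λ}, {κ, μ}, {ι, κ, λ}, {ι, κ, μ}, {κ, λ, μ}, {κ, λ, ν}, {ι, κ, λ, μ}, {ι, κ, λ, ν}, {κ, λ, μ, ν}, {ι, κ, λ, μ, ν}}.
int(A) = ⋃ {U ∈ τ : U ⊆ A}. Opens contained in A: ∅, {ι}, {μ}, {ι, μ}.
Taking the union of these: int(A) = {ι, μ}.
cl(A) = ⋂ {C closed : A ⊆ C}. Closed sets containing A: {ι, κ, λ, μ}, {ι, κ, λ, μ, ν}.
Intersecting these: cl(A) = {ι, κ, λ, μ}.
∂A = cl(A) ∖ int(A) = {ι, κ, λ, μ} ∖ {ι, μ} = {κ, λ}.


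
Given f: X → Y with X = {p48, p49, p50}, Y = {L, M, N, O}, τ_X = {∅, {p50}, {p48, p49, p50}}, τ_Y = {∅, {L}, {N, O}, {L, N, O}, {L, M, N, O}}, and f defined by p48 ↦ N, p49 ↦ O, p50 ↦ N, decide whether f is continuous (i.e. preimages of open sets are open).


f IS continuous.

Compute f^{-1}(U) for each U ∈ τ_Y:
  U = ∅: f^{-1}(U) = ∅ ∈ τ_X ✓.
  U = {L}: f^{-1}(U) = ∅ ∈ τ_X ✓.
  U = {N, O}: f^{-1}(U) = {p48, p49, p50} ∈ τ_X ✓.
  U = {L, N, O}: f^{-1}(U) = {p48, p49, p50} ∈ τ_X ✓.
  U = {L, M, N, O}: f^{-1}(U) = {p48, p49, p50} ∈ τ_X ✓.
Every preimage lies in τ_X, so f IS continuous.


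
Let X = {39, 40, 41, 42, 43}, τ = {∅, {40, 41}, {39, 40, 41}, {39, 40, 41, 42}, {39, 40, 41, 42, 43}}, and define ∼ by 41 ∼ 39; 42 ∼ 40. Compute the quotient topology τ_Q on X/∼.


X/∼ = {[39=41], [40=42], [43]}; |τ_Q| = 3.

Equivalence classes: [39=41], [40=42], [43].
Quotient map π: X → X/∼ sends 39 ↦ [39=41], 40 ↦ [40=42], 41 ↦ [39=41], 42 ↦ [40=42], 43 ↦ [43].
For each subset V ⊆ X/∼, compute π^{-1}(V) ⊆ X and check whether π^{-1}(V) ∈ τ. V is open in τ_Q iff π^{-1}(V) ∈ τ.
  V = {}: π^{-1}(V) = ∅ ∈ τ ✓.
  V = {[39=41]}: π^{-1}(V) = {39, 41} ∉ τ ✗.
  V = {[40=42]}: π^{-1}(V) = {40, 42} ∉ τ ✗.
  V = {[39=41], [40=42]}: π^{-1}(V) = {39, 40, 41, 42} ∈ τ ✓.
  V = {[43]}: π^{-1}(V) = {43} ∉ τ ✗.
  V = {[39=41], [43]}: π^{-1}(V) = {39, 41, 43} ∉ τ ✗.
  V = {[40=42], [43]}: π^{-1}(V) = {40, 42, 43} ∉ τ ✗.
  V = {[39=41], [40=42], [43]}: π^{-1}(V) = {39, 40, 41, 42, 43} ∈ τ ✓.
Open sets in the quotient: τ_Q = {{}, {[39=41], [40=42]}, {[39=41], [40=42], [43]}} (3 elements).


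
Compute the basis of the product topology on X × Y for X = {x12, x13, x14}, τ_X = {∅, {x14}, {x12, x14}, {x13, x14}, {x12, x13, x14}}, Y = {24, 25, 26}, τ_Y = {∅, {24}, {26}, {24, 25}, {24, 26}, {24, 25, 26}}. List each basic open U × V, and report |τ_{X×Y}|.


Basis B = {∅ × ∅, {x14} × {24}, {x14} × {26}, {x12, x14} × {24}, {x12, x14} × {26}, {x13, x14} × {24}, {x13, x14} × {26}, {x14} × {24, 25}, {x14} × {24, 26}, {x12, x13, x14} × {24}, {x12, x13, x14} × {26}, {x14} × {24, 25, 26}, {x12, x14} × {24, 25}, {x12, x14} × {24, 26}, {x13, x14} × {24, 25}, {x13, x14} × {24, 26}, {x12, x14} × {24, 25, 26}, {x12, x13, x14} × {24, 25}, {x12, x13, x14} × {24, 26}, {x13, x14} × {24, 25, 26}, {x12, x13, x14} × {24, 25, 26}}; |τ_{X×Y}| = 70.

Enumerate products U × V with U ∈ τ_X, V ∈ τ_Y (deduplicated):
  ∅ × ∅ = {} (∅)
  {x14} × {24} = {(x14,24)}
  {x14} × {26} = {(x14,26)}
  {x12, x14} × {24} = {(x12,24), (x14,24)}
  {x12, x14} × {26} = {(x12,26), (x14,26)}
  {x13, x14} × {24} = {(x13,24), (x14,24)}
  {x13, x14} × {26} = {(x13,26), (x14,26)}
  {x14} × {24, 25} = {(x14,24), (x14,25)}
  {x14} × {24, 26} = {(x14,24), (x14,26)}
  {x12, x13, x14} × {24} = {(x12,24), (x13,24), (x14,24)}
  {x12, x13, x14} × {26} = {(x12,26), (x13,26), (x14,26)}
  {x14} × {24, 25, 26} = {(x14,24), (x14,25), (x14,26)}
  {x12, x14} × {24, 25} = {(x12,24), (x12,25), (x14,24), (x14,25)}
  {x12, x14} × {24, 26} = {(x12,24), (x12,26), (x14,24), (x14,26)}
  {x13, x14} × {24, 25} = {(x13,24), (x13,25), (x14,24), (x14,25)}
  {x13, x14} × {24, 26} = {(x13,24), (x13,26), (x14,24), (x14,26)}
  {x12, x14} × {24, 25, 26} = {(x12,24), (x12,25), (x12,26), (x14,24), (x14,25), (x14,26)}
  {x12, x13, x14} × {24, 25} = {(x12,24), (x12,25), (x13,24), (x13,25), (x14,24), (x14,25)}
  {x12, x13, x14} × {24, 26} = {(x12,24), (x12,26), (x13,24), (x13,26), (x14,24), (x14,26)}
  {x13, x14} × {24, 25, 26} = {(x13,24), (x13,25), (x13,26), (x14,24), (x14,25), (x14,26)}
  {x12, x13, x14} × {24, 25, 26} = {(x12,24), (x12,25), (x12,26), (x13,24), (x13,25), (x13,26), (x14,24), (x14,25), (x14,26)}
These 21 distinct sets form the basis B.
Close under arbitrary unions to get τ_{X×Y}; counting gives |τ_{X×Y}| = 70.


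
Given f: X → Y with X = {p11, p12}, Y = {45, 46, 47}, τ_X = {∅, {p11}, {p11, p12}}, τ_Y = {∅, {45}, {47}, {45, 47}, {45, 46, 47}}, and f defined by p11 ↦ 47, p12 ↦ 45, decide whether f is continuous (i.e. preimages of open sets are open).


f is NOT continuous.

Compute f^{-1}(U) for each U ∈ τ_Y:
  U = ∅: f^{-1}(U) = ∅ ∈ τ_X ✓.
  U = {45}: f^{-1}(U) = {p12} ∉ τ_X ✗.
  U = {47}: f^{-1}(U) = {p11} ∈ τ_X ✓.
  U = {45, 47}: f^{-1}(U) = {p11, p12} ∈ τ_X ✓.
  U = {45, 46, 47}: f^{-1}(U) = {p11, p12} ∈ τ_X ✓.
Found U = {45} with f^{-1}(U) = {p12} not in τ_X. Therefore f is NOT continuous.


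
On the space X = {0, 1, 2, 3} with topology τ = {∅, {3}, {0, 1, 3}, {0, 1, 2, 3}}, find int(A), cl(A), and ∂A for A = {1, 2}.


int(A) = ∅, cl(A) = {0, 1, 2}, ∂A = {0, 1, 2}.

Closed sets in (X, τ) are complements of opens:
  closed(X, τ) = {∅, {2}, {0, 1, 2}, {0, 1, 2, 3}}.
int(A) = ⋃ {U ∈ τ : U ⊆ A}. Opens contained in A: ∅.
Taking the union of these: int(A) = ∅.
cl(A) = ⋂ {C closed : A ⊆ C}. Closed sets containing A: {0, 1, 2}, {0, 1, 2, 3}.
Intersecting these: cl(A) = {0, 1, 2}.
∂A = cl(A) ∖ int(A) = {0, 1, 2} ∖ ∅ = {0, 1, 2}.


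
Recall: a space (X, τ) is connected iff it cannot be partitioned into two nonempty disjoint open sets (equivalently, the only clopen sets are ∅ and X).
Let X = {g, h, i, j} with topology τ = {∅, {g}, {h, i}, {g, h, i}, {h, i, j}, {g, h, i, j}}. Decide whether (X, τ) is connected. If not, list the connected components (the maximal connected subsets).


(X, τ) is disconnected; components = [{g}, {h, i, j}].

Find clopen sets (U ∈ τ with X ∖ U ∈ τ):
  U = ∅, X ∖ U = {g, h, i, j} — both open, so U is clopen.
  U = {g}, X ∖ U = {h, i, j} — both open, so U is clopen.
  U = {h, i, j}, X ∖ U = {g} — both open, so U is clopen.
  U = {g, h, i, j}, X ∖ U = ∅ — both open, so U is clopen.
Nontrivial clopen(s) exist: e.g. {h, i, j}. So (X, τ) is disconnected.
Compute connected components by grouping points that agree on all clopens:
  component: {g}
  component: {h, i, j}


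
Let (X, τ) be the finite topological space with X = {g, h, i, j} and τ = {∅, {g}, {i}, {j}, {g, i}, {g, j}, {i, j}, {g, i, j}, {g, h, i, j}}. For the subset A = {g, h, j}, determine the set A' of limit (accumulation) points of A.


A' = {h}

For each x ∈ X, list the open sets U ∈ τ with x ∈ U, then check whether U ∩ (A ∖ {x}) ≠ ∅ for every such U.
  x = g: open {g} ∋ x has {g} ∩ (A ∖ {g}) = ∅, so x is NOT a limit point.
  x = h: opens ∋ x are {g, h, i, j}; each meets A ∖ {h}, so x IS a limit point.
  x = i: open {i} ∋ x has {i} ∩ (A ∖ {i}) = ∅, so x is NOT a limit point.
  x = j: open {j} ∋ x has {j} ∩ (A ∖ {j}) = ∅, so x is NOT a limit point.
Collecting: A' = {h}.


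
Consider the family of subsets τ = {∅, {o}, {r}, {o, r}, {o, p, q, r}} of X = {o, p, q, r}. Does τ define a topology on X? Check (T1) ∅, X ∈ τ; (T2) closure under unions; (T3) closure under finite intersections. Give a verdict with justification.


τ IS a topology on X.

Axiom (T1): ∅ ∈ τ? Yes; X ∈ τ? Yes.
Axiom (T2/T3): check pairwise unions and intersections of members of τ.
All pairwise intersections and unions checked — each lies in τ. Therefore τ satisfies (T1), (T2), (T3): it IS a topology on X.


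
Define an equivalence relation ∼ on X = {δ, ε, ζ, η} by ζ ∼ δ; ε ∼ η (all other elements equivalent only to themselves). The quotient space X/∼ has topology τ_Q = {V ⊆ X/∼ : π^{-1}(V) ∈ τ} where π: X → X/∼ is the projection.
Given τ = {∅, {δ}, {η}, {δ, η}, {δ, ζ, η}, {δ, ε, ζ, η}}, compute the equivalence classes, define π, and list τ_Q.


X/∼ = {[δ=ζ], [ε=η]}; |τ_Q| = 2.

Equivalence classes: [δ=ζ], [ε=η].
Quotient map π: X → X/∼ sends δ ↦ [δ=ζ], ε ↦ [ε=η], ζ ↦ [δ=ζ], η ↦ [ε=η].
For each subset V ⊆ X/∼, compute π^{-1}(V) ⊆ X and check whether π^{-1}(V) ∈ τ. V is open in τ_Q iff π^{-1}(V) ∈ τ.
  V = {}: π^{-1}(V) = ∅ ∈ τ ✓.
  V = {[δ=ζ]}: π^{-1}(V) = {δ, ζ} ∉ τ ✗.
  V = {[ε=η]}: π^{-1}(V) = {ε, η} ∉ τ ✗.
  V = {[δ=ζ], [ε=η]}: π^{-1}(V) = {δ, ε, ζ, η} ∈ τ ✓.
Open sets in the quotient: τ_Q = {{}, {[δ=ζ], [ε=η]}} (2 elements).


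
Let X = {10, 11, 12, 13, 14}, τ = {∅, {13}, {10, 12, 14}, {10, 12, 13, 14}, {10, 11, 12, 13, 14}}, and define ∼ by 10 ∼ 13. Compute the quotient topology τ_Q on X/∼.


X/∼ = {[10=13], [11], [12], [14]}; |τ_Q| = 3.

Equivalence classes: [10=13], [11], [12], [14].
Quotient map π: X → X/∼ sends 10 ↦ [10=13], 11 ↦ [11], 12 ↦ [12], 13 ↦ [10=13], 14 ↦ [14].
For each subset V ⊆ X/∼, compute π^{-1}(V) ⊆ X and check whether π^{-1}(V) ∈ τ. V is open in τ_Q iff π^{-1}(V) ∈ τ.
  V = {}: π^{-1}(V) = ∅ ∈ τ ✓.
  V = {[10=13]}: π^{-1}(V) = {10, 13} ∉ τ ✗.
  V = {[11]}: π^{-1}(V) = {11} ∉ τ ✗.
  V = {[10=13], [11]}: π^{-1}(V) = {10, 11, 13} ∉ τ ✗.
  V = {[12]}: π^{-1}(V) = {12} ∉ τ ✗.
  V = {[10=13], [12]}: π^{-1}(V) = {10, 12, 13} ∉ τ ✗.
  V = {[11], [12]}: π^{-1}(V) = {11, 12} ∉ τ ✗.
  V = {[10=13], [11], [12]}: π^{-1}(V) = {10, 11, 12, 13} ∉ τ ✗.
  V = {[14]}: π^{-1}(V) = {14} ∉ τ ✗.
  V = {[10=13], [14]}: π^{-1}(V) = {10, 13, 14} ∉ τ ✗.
  V = {[11], [14]}: π^{-1}(V) = {11, 14} ∉ τ ✗.
  V = {[10=13], [11], [14]}: π^{-1}(V) = {10, 11, 13, 14} ∉ τ ✗.
  V = {[12], [14]}: π^{-1}(V) = {12, 14} ∉ τ ✗.
  V = {[10=13], [12], [14]}: π^{-1}(V) = {10, 12, 13, 14} ∈ τ ✓.
  V = {[11], [12], [14]}: π^{-1}(V) = {11, 12, 14} ∉ τ ✗.
  V = {[10=13], [11], [12], [14]}: π^{-1}(V) = {10, 11, 12, 13, 14} ∈ τ ✓.
Open sets in the quotient: τ_Q = {{}, {[10=13], [12], [14]}, {[10=13], [11], [12], [14]}} (3 elements).


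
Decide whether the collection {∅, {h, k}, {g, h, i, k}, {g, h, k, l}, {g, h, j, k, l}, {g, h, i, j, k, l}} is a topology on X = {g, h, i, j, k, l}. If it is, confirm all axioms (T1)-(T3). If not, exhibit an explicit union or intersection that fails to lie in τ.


τ is NOT a topology on X.

Axiom (T1): ∅ ∈ τ? Yes; X ∈ τ? Yes.
Axiom (T2/T3): check pairwise unions and intersections of members of τ.
Counterexample for (T3): {g, h, i, k} ∩ {g, h, k, l} = {g, h, k} ∉ τ. Therefore τ is NOT a topology.


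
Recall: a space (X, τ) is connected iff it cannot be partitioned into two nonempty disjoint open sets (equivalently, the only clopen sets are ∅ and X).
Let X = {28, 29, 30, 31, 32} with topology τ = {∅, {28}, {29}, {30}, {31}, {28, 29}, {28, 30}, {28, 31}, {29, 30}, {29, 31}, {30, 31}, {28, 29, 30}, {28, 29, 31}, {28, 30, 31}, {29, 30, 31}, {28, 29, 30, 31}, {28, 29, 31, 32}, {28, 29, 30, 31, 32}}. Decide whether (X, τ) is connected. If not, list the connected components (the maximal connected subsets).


(X, τ) is disconnected; components = [{30}, {28, 29, 31, 32}].

Find clopen sets (U ∈ τ with X ∖ U ∈ τ):
  U = ∅, X ∖ U = {28, 29, 30, 31, 32} — both open, so U is clopen.
  U = {30}, X ∖ U = {28, 29, 31, 32} — both open, so U is clopen.
  U = {28, 29, 31, 32}, X ∖ U = {30} — both open, so U is clopen.
  U = {28, 29, 30, 31, 32}, X ∖ U = ∅ — both open, so U is clopen.
Nontrivial clopen(s) exist: e.g. {30}. So (X, τ) is disconnected.
Compute connected components by grouping points that agree on all clopens:
  component: {30}
  component: {28, 29, 31, 32}


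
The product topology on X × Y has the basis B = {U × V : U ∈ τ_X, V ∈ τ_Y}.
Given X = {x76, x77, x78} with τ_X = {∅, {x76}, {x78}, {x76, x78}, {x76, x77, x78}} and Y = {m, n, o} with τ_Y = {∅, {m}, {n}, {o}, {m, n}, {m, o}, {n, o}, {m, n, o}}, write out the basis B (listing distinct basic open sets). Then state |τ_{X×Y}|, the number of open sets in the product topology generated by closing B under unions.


Basis B = {∅ × ∅, {x76} × {m}, {x76} × {n}, {x76} × {o}, {x78} × {m}, {x78} × {n}, {x78} × {o}, {x76} × {m, n}, {x76} × {m, o}, {x76, x78} × {m}, {x76} × {n, o}, {x76, x78} × {n}, {x76, x78} × {o}, {x78} × {m, n}, {x78} × {m, o}, {x78} × {n, o}, {x76} × {m, n, o}, {x76, x77, x78} × {m}, {x76, x77, x78} × {n}, {x76, x77, x78} × {o}, {x78} × {m, n, o}, {x76, x78} × {m, n}, {x76, x78} × {m, o}, {x76, x78} × {n, o}, {x76, x78} × {m, n, o}, {x76, x77, x78} × {m, n}, {x76, x77, x78} × {m, o}, {x76, x77, x78} × {n, o}, {x76, x77, x78} × {m, n, o}}; |τ_{X×Y}| = 125.

Enumerate products U × V with U ∈ τ_X, V ∈ τ_Y (deduplicated):
  ∅ × ∅ = {} (∅)
  {x76} × {m} = {(x76,m)}
  {x76} × {n} = {(x76,n)}
  {x76} × {o} = {(x76,o)}
  {x78} × {m} = {(x78,m)}
  {x78} × {n} = {(x78,n)}
  {x78} × {o} = {(x78,o)}
  {x76} × {m, n} = {(x76,m), (x76,n)}
  {x76} × {m, o} = {(x76,m), (x76,o)}
  {x76, x78} × {m} = {(x76,m), (x78,m)}
  {x76} × {n, o} = {(x76,n), (x76,o)}
  {x76, x78} × {n} = {(x76,n), (x78,n)}
  {x76, x78} × {o} = {(x76,o), (x78,o)}
  {x78} × {m, n} = {(x78,m), (x78,n)}
  {x78} × {m, o} = {(x78,m), (x78,o)}
  {x78} × {n, o} = {(x78,n), (x78,o)}
  {x76} × {m, n, o} = {(x76,m), (x76,n), (x76,o)}
  {x76, x77, x78} × {m} = {(x76,m), (x77,m), (x78,m)}
  {x76, x77, x78} × {n} = {(x76,n), (x77,n), (x78,n)}
  {x76, x77, x78} × {o} = {(x76,o), (x77,o), (x78,o)}
  {x78} × {m, n, o} = {(x78,m), (x78,n), (x78,o)}
  {x76, x78} × {m, n} = {(x76,m), (x76,n), (x78,m), (x78,n)}
  {x76, x78} × {m, o} = {(x76,m), (x76,o), (x78,m), (x78,o)}
  {x76, x78} × {n, o} = {(x76,n), (x76,o), (x78,n), (x78,o)}
  {x76, x78} × {m, n, o} = {(x76,m), (x76,n), (x76,o), (x78,m), (x78,n), (x78,o)}
  {x76, x77, x78} × {m, n} = {(x76,m), (x76,n), (x77,m), (x77,n), (x78,m), (x78,n)}
  {x76, x77, x78} × {m, o} = {(x76,m), (x76,o), (x77,m), (x77,o), (x78,m), (x78,o)}
  {x76, x77, x78} × {n, o} = {(x76,n), (x76,o), (x77,n), (x77,o), (x78,n), (x78,o)}
  {x76, x77, x78} × {m, n, o} = {(x76,m), (x76,n), (x76,o), (x77,m), (x77,n), (x77,o), (x78,m), (x78,n), (x78,o)}
These 29 distinct sets form the basis B.
Close under arbitrary unions to get τ_{X×Y}; counting gives |τ_{X×Y}| = 125.


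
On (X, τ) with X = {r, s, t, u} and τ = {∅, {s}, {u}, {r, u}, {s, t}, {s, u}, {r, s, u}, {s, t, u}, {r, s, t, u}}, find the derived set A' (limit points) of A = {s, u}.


A' = {r, t}

For each x ∈ X, list the open sets U ∈ τ with x ∈ U, then check whether U ∩ (A ∖ {x}) ≠ ∅ for every such U.
  x = r: opens ∋ x are {r, u}, {r, s, u}, {r, s, t, u}; each meets A ∖ {r}, so x IS a limit point.
  x = s: open {s} ∋ x has {s} ∩ (A ∖ {s}) = ∅, so x is NOT a limit point.
  x = t: opens ∋ x are {s, t}, {s, t, u}, {r, s, t, u}; each meets A ∖ {t}, so x IS a limit point.
  x = u: open {u} ∋ x has {u} ∩ (A ∖ {u}) = ∅, so x is NOT a limit point.
Collecting: A' = {r, t}.


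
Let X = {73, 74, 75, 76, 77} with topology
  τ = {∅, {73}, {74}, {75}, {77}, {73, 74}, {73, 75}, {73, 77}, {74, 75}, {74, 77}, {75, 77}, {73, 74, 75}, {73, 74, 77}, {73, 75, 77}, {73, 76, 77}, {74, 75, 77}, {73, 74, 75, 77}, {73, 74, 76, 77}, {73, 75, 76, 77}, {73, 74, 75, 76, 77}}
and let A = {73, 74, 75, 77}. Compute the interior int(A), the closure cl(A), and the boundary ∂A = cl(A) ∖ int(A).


int(A) = {73, 74, 75, 77}, cl(A) = {73, 74, 75, 76, 77}, ∂A = {76}.

Closed sets in (X, τ) are complements of opens:
  closed(X, τ) = {∅, {74}, {75}, {76}, {73, 76}, {74, 75}, {74, 76}, {75, 76}, {76, 77}, {73, 74, 76}, {73, 75, 76}, {73, 76, 77}, {74, 75, 76}, {74, 76, 77}, {75, 76, 77}, {73, 74, 75, 76}, {73, 74, 76, 77}, {73, 75, 76, 77}, {74, 75, 76, 77}, {73, 74, 75, 76, 77}}.
int(A) = ⋃ {U ∈ τ : U ⊆ A}. Opens contained in A: ∅, {73}, {74}, {75}, {77}, {73, 74}, {73, 75}, {73, 77}, {74, 75}, {74, 77}, {75, 77}, {73, 74, 75}, {73, 74, 77}, {73, 75, 77}, {74, 75, 77}, {73, 74, 75, 77}.
Taking the union of these: int(A) = {73, 74, 75, 77}.
cl(A) = ⋂ {C closed : A ⊆ C}. Closed sets containing A: {73, 74, 75, 76, 77}.
Intersecting these: cl(A) = {73, 74, 75, 76, 77}.
∂A = cl(A) ∖ int(A) = {73, 74, 75, 76, 77} ∖ {73, 74, 75, 77} = {76}.


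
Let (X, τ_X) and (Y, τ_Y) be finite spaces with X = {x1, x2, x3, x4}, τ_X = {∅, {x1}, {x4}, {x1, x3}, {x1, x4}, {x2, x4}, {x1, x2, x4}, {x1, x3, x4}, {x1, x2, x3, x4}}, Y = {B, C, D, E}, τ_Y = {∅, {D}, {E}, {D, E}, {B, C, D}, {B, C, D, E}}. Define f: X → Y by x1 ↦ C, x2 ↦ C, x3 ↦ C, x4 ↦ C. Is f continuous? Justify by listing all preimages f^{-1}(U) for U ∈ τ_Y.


f IS continuous.

Compute f^{-1}(U) for each U ∈ τ_Y:
  U = ∅: f^{-1}(U) = ∅ ∈ τ_X ✓.
  U = {D}: f^{-1}(U) = ∅ ∈ τ_X ✓.
  U = {E}: f^{-1}(U) = ∅ ∈ τ_X ✓.
  U = {D, E}: f^{-1}(U) = ∅ ∈ τ_X ✓.
  U = {B, C, D}: f^{-1}(U) = {x1, x2, x3, x4} ∈ τ_X ✓.
  U = {B, C, D, E}: f^{-1}(U) = {x1, x2, x3, x4} ∈ τ_X ✓.
Every preimage lies in τ_X, so f IS continuous.


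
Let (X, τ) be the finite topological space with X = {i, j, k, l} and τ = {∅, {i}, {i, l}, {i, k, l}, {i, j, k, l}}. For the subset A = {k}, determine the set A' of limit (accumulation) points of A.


A' = {j}

For each x ∈ X, list the open sets U ∈ τ with x ∈ U, then check whether U ∩ (A ∖ {x}) ≠ ∅ for every such U.
  x = i: open {i} ∋ x has {i} ∩ (A ∖ {i}) = ∅, so x is NOT a limit point.
  x = j: opens ∋ x are {i, j, k, l}; each meets A ∖ {j}, so x IS a limit point.
  x = k: open {i, k, l} ∋ x has {i, k, l} ∩ (A ∖ {k}) = ∅, so x is NOT a limit point.
  x = l: open {i, l} ∋ x has {i, l} ∩ (A ∖ {l}) = ∅, so x is NOT a limit point.
Collecting: A' = {j}.


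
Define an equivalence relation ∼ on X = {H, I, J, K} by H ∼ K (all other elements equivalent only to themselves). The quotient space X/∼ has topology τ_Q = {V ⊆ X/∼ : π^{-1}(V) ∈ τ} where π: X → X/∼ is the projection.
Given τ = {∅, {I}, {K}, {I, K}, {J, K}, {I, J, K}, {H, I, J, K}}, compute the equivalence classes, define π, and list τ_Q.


X/∼ = {[H=K], [I], [J]}; |τ_Q| = 3.

Equivalence classes: [H=K], [I], [J].
Quotient map π: X → X/∼ sends H ↦ [H=K], I ↦ [I], J ↦ [J], K ↦ [H=K].
For each subset V ⊆ X/∼, compute π^{-1}(V) ⊆ X and check whether π^{-1}(V) ∈ τ. V is open in τ_Q iff π^{-1}(V) ∈ τ.
  V = {}: π^{-1}(V) = ∅ ∈ τ ✓.
  V = {[H=K]}: π^{-1}(V) = {H, K} ∉ τ ✗.
  V = {[I]}: π^{-1}(V) = {I} ∈ τ ✓.
  V = {[H=K], [I]}: π^{-1}(V) = {H, I, K} ∉ τ ✗.
  V = {[J]}: π^{-1}(V) = {J} ∉ τ ✗.
  V = {[H=K], [J]}: π^{-1}(V) = {H, J, K} ∉ τ ✗.
  V = {[I], [J]}: π^{-1}(V) = {I, J} ∉ τ ✗.
  V = {[H=K], [I], [J]}: π^{-1}(V) = {H, I, J, K} ∈ τ ✓.
Open sets in the quotient: τ_Q = {{}, {[I]}, {[H=K], [I], [J]}} (3 elements).


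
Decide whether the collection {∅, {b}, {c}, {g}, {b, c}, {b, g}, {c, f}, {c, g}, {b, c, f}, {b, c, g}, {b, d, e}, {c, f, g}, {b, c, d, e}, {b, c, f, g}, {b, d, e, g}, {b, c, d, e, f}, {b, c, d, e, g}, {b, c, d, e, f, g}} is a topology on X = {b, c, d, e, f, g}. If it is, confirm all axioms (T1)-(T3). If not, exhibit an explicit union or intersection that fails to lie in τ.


τ IS a topology on X.

Axiom (T1): ∅ ∈ τ? Yes; X ∈ τ? Yes.
Axiom (T2/T3): check pairwise unions and intersections of members of τ.
All pairwise intersections and unions checked — each lies in τ. Therefore τ satisfies (T1), (T2), (T3): it IS a topology on X.


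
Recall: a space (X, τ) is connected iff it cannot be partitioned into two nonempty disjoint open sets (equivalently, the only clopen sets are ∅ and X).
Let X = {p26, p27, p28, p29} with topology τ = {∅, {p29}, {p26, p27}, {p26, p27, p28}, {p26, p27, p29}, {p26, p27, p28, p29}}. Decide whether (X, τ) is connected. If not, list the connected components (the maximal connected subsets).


(X, τ) is disconnected; components = [{p29}, {p26, p27, p28}].

Find clopen sets (U ∈ τ with X ∖ U ∈ τ):
  U = ∅, X ∖ U = {p26, p27, p28, p29} — both open, so U is clopen.
  U = {p29}, X ∖ U = {p26, p27, p28} — both open, so U is clopen.
  U = {p26, p27, p28}, X ∖ U = {p29} — both open, so U is clopen.
  U = {p26, p27, p28, p29}, X ∖ U = ∅ — both open, so U is clopen.
Nontrivial clopen(s) exist: e.g. {p29}. So (X, τ) is disconnected.
Compute connected components by grouping points that agree on all clopens:
  component: {p29}
  component: {p26, p27, p28}


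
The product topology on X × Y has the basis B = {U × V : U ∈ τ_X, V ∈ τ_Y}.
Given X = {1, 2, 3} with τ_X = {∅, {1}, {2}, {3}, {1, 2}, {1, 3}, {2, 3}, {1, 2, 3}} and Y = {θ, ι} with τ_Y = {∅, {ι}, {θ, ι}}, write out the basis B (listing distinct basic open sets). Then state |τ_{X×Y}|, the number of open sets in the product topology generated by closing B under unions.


Basis B = {∅ × ∅, {1} × {ι}, {2} × {ι}, {3} × {ι}, {1} × {θ, ι}, {1, 2} × {ι}, {1, 3} × {ι}, {2} × {θ, ι}, {2, 3} × {ι}, {3} × {θ, ι}, {1, 2, 3} × {ι}, {1, 2} × {θ, ι}, {1, 3} × {θ, ι}, {2, 3} × {θ, ι}, {1, 2, 3} × {θ, ι}}; |τ_{X×Y}| = 27.

Enumerate products U × V with U ∈ τ_X, V ∈ τ_Y (deduplicated):
  ∅ × ∅ = {} (∅)
  {1} × {ι} = {(1,ι)}
  {2} × {ι} = {(2,ι)}
  {3} × {ι} = {(3,ι)}
  {1} × {θ, ι} = {(1,θ), (1,ι)}
  {1, 2} × {ι} = {(1,ι), (2,ι)}
  {1, 3} × {ι} = {(1,ι), (3,ι)}
  {2} × {θ, ι} = {(2,θ), (2,ι)}
  {2, 3} × {ι} = {(2,ι), (3,ι)}
  {3} × {θ, ι} = {(3,θ), (3,ι)}
  {1, 2, 3} × {ι} = {(1,ι), (2,ι), (3,ι)}
  {1, 2} × {θ, ι} = {(1,θ), (1,ι), (2,θ), (2,ι)}
  {1, 3} × {θ, ι} = {(1,θ), (1,ι), (3,θ), (3,ι)}
  {2, 3} × {θ, ι} = {(2,θ), (2,ι), (3,θ), (3,ι)}
  {1, 2, 3} × {θ, ι} = {(1,θ), (1,ι), (2,θ), (2,ι), (3,θ), (3,ι)}
These 15 distinct sets form the basis B.
Close under arbitrary unions to get τ_{X×Y}; counting gives |τ_{X×Y}| = 27.


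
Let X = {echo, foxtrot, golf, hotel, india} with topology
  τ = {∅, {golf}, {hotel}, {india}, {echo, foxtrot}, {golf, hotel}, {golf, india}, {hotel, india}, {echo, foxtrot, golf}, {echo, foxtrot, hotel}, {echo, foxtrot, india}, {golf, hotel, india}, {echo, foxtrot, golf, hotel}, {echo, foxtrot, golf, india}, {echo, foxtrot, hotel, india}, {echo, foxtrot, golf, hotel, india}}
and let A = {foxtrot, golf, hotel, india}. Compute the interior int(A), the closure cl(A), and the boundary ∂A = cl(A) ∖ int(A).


int(A) = {golf, hotel, india}, cl(A) = {echo, foxtrot, golf, hotel, india}, ∂A = {echo, foxtrot}.

Closed sets in (X, τ) are complements of opens:
  closed(X, τ) = {∅, {golf}, {hotel}, {india}, {echo, foxtrot}, {golf, hotel}, {golf, india}, {hotel, india}, {echo, foxtrot, golf}, {echo, foxtrot, hotel}, {echo, foxtrot, india}, {golf, hotel, india}, {echo, foxtrot, golf, hotel}, {echo, foxtrot, golf, india}, {echo, foxtrot, hotel, india}, {echo, foxtrot, golf, hotel, india}}.
int(A) = ⋃ {U ∈ τ : U ⊆ A}. Opens contained in A: ∅, {golf}, {hotel}, {india}, {golf, hotel}, {golf, india}, {hotel, india}, {golf, hotel, india}.
Taking the union of these: int(A) = {golf, hotel, india}.
cl(A) = ⋂ {C closed : A ⊆ C}. Closed sets containing A: {echo, foxtrot, golf, hotel, india}.
Intersecting these: cl(A) = {echo, foxtrot, golf, hotel, india}.
∂A = cl(A) ∖ int(A) = {echo, foxtrot, golf, hotel, india} ∖ {golf, hotel, india} = {echo, foxtrot}.


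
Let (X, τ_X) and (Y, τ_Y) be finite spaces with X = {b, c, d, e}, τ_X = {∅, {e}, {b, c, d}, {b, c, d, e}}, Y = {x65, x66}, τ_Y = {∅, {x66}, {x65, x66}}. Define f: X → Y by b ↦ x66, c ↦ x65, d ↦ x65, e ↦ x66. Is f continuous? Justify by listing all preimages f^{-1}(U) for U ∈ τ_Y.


f is NOT continuous.

Compute f^{-1}(U) for each U ∈ τ_Y:
  U = ∅: f^{-1}(U) = ∅ ∈ τ_X ✓.
  U = {x66}: f^{-1}(U) = {b, e} ∉ τ_X ✗.
  U = {x65, x66}: f^{-1}(U) = {b, c, d, e} ∈ τ_X ✓.
Found U = {x66} with f^{-1}(U) = {b, e} not in τ_X. Therefore f is NOT continuous.


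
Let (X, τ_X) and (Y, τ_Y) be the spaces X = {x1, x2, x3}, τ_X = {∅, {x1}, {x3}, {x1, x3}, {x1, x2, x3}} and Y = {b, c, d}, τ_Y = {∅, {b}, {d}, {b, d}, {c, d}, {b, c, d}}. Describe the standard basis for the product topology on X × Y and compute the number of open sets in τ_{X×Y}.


Basis B = {∅ × ∅, {x1} × {b}, {x1} × {d}, {x3} × {b}, {x3} × {d}, {x1} × {b, d}, {x1, x3} × {b}, {x1} × {c, d}, {x1, x3} × {d}, {x3} × {b, d}, {x3} × {c, d}, {x1} × {b, c, d}, {x1, x2, x3} × {b}, {x1, x2, x3} × {d}, {x3} × {b, c, d}, {x1, x3} × {b, d}, {x1, x3} × {c, d}, {x1, x3} × {b, c, d}, {x1, x2, x3} × {b, d}, {x1, x2, x3} × {c, d}, {x1, x2, x3} × {b, c, d}}; |τ_{X×Y}| = 70.

Enumerate products U × V with U ∈ τ_X, V ∈ τ_Y (deduplicated):
  ∅ × ∅ = {} (∅)
  {x1} × {b} = {(x1,b)}
  {x1} × {d} = {(x1,d)}
  {x3} × {b} = {(x3,b)}
  {x3} × {d} = {(x3,d)}
  {x1} × {b, d} = {(x1,b), (x1,d)}
  {x1, x3} × {b} = {(x1,b), (x3,b)}
  {x1} × {c, d} = {(x1,c), (x1,d)}
  {x1, x3} × {d} = {(x1,d), (x3,d)}
  {x3} × {b, d} = {(x3,b), (x3,d)}
  {x3} × {c, d} = {(x3,c), (x3,d)}
  {x1} × {b, c, d} = {(x1,b), (x1,c), (x1,d)}
  {x1, x2, x3} × {b} = {(x1,b), (x2,b), (x3,b)}
  {x1, x2, x3} × {d} = {(x1,d), (x2,d), (x3,d)}
  {x3} × {b, c, d} = {(x3,b), (x3,c), (x3,d)}
  {x1, x3} × {b, d} = {(x1,b), (x1,d), (x3,b), (x3,d)}
  {x1, x3} × {c, d} = {(x1,c), (x1,d), (x3,c), (x3,d)}
  {x1, x3} × {b, c, d} = {(x1,b), (x1,c), (x1,d), (x3,b), (x3,c), (x3,d)}
  {x1, x2, x3} × {b, d} = {(x1,b), (x1,d), (x2,b), (x2,d), (x3,b), (x3,d)}
  {x1, x2, x3} × {c, d} = {(x1,c), (x1,d), (x2,c), (x2,d), (x3,c), (x3,d)}
  {x1, x2, x3} × {b, c, d} = {(x1,b), (x1,c), (x1,d), (x2,b), (x2,c), (x2,d), (x3,b), (x3,c), (x3,d)}
These 21 distinct sets form the basis B.
Close under arbitrary unions to get τ_{X×Y}; counting gives |τ_{X×Y}| = 70.


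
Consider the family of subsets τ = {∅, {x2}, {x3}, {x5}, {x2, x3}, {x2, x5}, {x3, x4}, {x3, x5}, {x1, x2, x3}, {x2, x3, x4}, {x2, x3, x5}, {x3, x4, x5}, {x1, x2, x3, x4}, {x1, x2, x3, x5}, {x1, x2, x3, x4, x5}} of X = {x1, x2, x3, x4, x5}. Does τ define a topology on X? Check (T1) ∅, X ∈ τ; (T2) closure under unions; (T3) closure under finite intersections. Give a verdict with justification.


τ is NOT a topology on X.

Axiom (T1): ∅ ∈ τ? Yes; X ∈ τ? Yes.
Axiom (T2/T3): check pairwise unions and intersections of members of τ.
Counterexample for (T2): {x2} ∪ {x3, x4, x5} = {x2, x3, x4, x5} ∉ τ. Therefore τ is NOT a topology.


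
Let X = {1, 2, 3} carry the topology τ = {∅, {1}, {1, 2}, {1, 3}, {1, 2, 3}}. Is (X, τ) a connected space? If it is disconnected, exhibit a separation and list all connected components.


(X, τ) is connected.

Find clopen sets (U ∈ τ with X ∖ U ∈ τ):
  U = ∅, X ∖ U = {1, 2, 3} — both open, so U is clopen.
  U = {1, 2, 3}, X ∖ U = ∅ — both open, so U is clopen.
Only trivial clopens (∅ and X) exist, so (X, τ) is connected.
Compute connected components by grouping points that agree on all clopens:
  component: {1, 2, 3}


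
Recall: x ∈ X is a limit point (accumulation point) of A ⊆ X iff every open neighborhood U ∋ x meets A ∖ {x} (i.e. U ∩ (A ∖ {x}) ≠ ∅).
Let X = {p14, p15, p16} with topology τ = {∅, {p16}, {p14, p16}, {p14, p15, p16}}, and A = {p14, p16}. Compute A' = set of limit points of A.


A' = {p14, p15}

For each x ∈ X, list the open sets U ∈ τ with x ∈ U, then check whether U ∩ (A ∖ {x}) ≠ ∅ for every such U.
  x = p14: opens ∋ x are {p14, p16}, {p14, p15, p16}; each meets A ∖ {p14}, so x IS a limit point.
  x = p15: opens ∋ x are {p14, p15, p16}; each meets A ∖ {p15}, so x IS a limit point.
  x = p16: open {p16} ∋ x has {p16} ∩ (A ∖ {p16}) = ∅, so x is NOT a limit point.
Collecting: A' = {p14, p15}.


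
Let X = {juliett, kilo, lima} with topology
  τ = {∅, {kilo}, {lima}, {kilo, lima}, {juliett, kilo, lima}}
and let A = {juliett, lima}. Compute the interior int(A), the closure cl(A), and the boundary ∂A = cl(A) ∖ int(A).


int(A) = {lima}, cl(A) = {juliett, lima}, ∂A = {juliett}.

Closed sets in (X, τ) are complements of opens:
  closed(X, τ) = {∅, {juliett}, {juliett, kilo}, {juliett, lima}, {juliett, kilo, lima}}.
int(A) = ⋃ {U ∈ τ : U ⊆ A}. Opens contained in A: ∅, {lima}.
Taking the union of these: int(A) = {lima}.
cl(A) = ⋂ {C closed : A ⊆ C}. Closed sets containing A: {juliett, lima}, {juliett, kilo, lima}.
Intersecting these: cl(A) = {juliett, lima}.
∂A = cl(A) ∖ int(A) = {juliett, lima} ∖ {lima} = {juliett}.


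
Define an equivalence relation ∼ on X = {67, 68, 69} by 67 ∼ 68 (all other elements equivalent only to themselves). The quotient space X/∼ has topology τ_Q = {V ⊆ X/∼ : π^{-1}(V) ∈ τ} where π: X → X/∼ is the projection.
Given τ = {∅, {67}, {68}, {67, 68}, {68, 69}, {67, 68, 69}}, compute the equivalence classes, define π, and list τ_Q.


X/∼ = {[67=68], [69]}; |τ_Q| = 3.

Equivalence classes: [67=68], [69].
Quotient map π: X → X/∼ sends 67 ↦ [67=68], 68 ↦ [67=68], 69 ↦ [69].
For each subset V ⊆ X/∼, compute π^{-1}(V) ⊆ X and check whether π^{-1}(V) ∈ τ. V is open in τ_Q iff π^{-1}(V) ∈ τ.
  V = {}: π^{-1}(V) = ∅ ∈ τ ✓.
  V = {[67=68]}: π^{-1}(V) = {67, 68} ∈ τ ✓.
  V = {[69]}: π^{-1}(V) = {69} ∉ τ ✗.
  V = {[67=68], [69]}: π^{-1}(V) = {67, 68, 69} ∈ τ ✓.
Open sets in the quotient: τ_Q = {{}, {[67=68]}, {[67=68], [69]}} (3 elements).


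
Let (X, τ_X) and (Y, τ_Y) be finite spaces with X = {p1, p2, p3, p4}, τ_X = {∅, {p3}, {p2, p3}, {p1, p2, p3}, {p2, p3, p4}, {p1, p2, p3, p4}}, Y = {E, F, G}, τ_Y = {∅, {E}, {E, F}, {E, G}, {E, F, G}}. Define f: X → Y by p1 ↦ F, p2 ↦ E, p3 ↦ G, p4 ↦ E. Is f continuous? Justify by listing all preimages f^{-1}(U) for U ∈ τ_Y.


f is NOT continuous.

Compute f^{-1}(U) for each U ∈ τ_Y:
  U = ∅: f^{-1}(U) = ∅ ∈ τ_X ✓.
  U = {E}: f^{-1}(U) = {p2, p4} ∉ τ_X ✗.
  U = {E, F}: f^{-1}(U) = {p1, p2, p4} ∉ τ_X ✗.
  U = {E, G}: f^{-1}(U) = {p2, p3, p4} ∈ τ_X ✓.
  U = {E, F, G}: f^{-1}(U) = {p1, p2, p3, p4} ∈ τ_X ✓.
Found U = {E} with f^{-1}(U) = {p2, p4} not in τ_X. Therefore f is NOT continuous.


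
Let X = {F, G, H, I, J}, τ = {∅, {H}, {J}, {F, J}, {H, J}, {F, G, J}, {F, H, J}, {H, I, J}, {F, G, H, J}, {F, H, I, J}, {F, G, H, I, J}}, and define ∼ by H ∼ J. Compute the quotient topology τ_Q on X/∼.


X/∼ = {[F], [G], [H=J], [I]}; |τ_Q| = 7.

Equivalence classes: [F], [G], [H=J], [I].
Quotient map π: X → X/∼ sends F ↦ [F], G ↦ [G], H ↦ [H=J], I ↦ [I], J ↦ [H=J].
For each subset V ⊆ X/∼, compute π^{-1}(V) ⊆ X and check whether π^{-1}(V) ∈ τ. V is open in τ_Q iff π^{-1}(V) ∈ τ.
  V = {}: π^{-1}(V) = ∅ ∈ τ ✓.
  V = {[F]}: π^{-1}(V) = {F} ∉ τ ✗.
  V = {[G]}: π^{-1}(V) = {G} ∉ τ ✗.
  V = {[F], [G]}: π^{-1}(V) = {F, G} ∉ τ ✗.
  V = {[H=J]}: π^{-1}(V) = {H, J} ∈ τ ✓.
  V = {[F], [H=J]}: π^{-1}(V) = {F, H, J} ∈ τ ✓.
  V = {[G], [H=J]}: π^{-1}(V) = {G, H, J} ∉ τ ✗.
  V = {[F], [G], [H=J]}: π^{-1}(V) = {F, G, H, J} ∈ τ ✓.
  V = {[I]}: π^{-1}(V) = {I} ∉ τ ✗.
  V = {[F], [I]}: π^{-1}(V) = {F, I} ∉ τ ✗.
  V = {[G], [I]}: π^{-1}(V) = {G, I} ∉ τ ✗.
  V = {[F], [G], [I]}: π^{-1}(V) = {F, G, I} ∉ τ ✗.
  V = {[H=J], [I]}: π^{-1}(V) = {H, I, J} ∈ τ ✓.
  V = {[F], [H=J], [I]}: π^{-1}(V) = {F, H, I, J} ∈ τ ✓.
  V = {[G], [H=J], [I]}: π^{-1}(V) = {G, H, I, J} ∉ τ ✗.
  V = {[F], [G], [H=J], [I]}: π^{-1}(V) = {F, G, H, I, J} ∈ τ ✓.
Open sets in the quotient: τ_Q = {{}, {[H=J]}, {[F], [H=J]}, {[F], [G], [H=J]}, {[H=J], [I]}, {[F], [H=J], [I]}, {[F], [G], [H=J], [I]}} (7 elements).


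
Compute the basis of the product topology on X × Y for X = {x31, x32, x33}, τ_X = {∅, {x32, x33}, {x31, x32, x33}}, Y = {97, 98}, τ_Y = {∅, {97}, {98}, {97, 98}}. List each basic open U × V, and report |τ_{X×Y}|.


Basis B = {∅ × ∅, {x32, x33} × {97}, {x32, x33} × {98}, {x31, x32, x33} × {97}, {x31, x32, x33} × {98}, {x32, x33} × {97, 98}, {x31, x32, x33} × {97, 98}}; |τ_{X×Y}| = 9.

Enumerate products U × V with U ∈ τ_X, V ∈ τ_Y (deduplicated):
  ∅ × ∅ = {} (∅)
  {x32, x33} × {97} = {(x32,97), (x33,97)}
  {x32, x33} × {98} = {(x32,98), (x33,98)}
  {x31, x32, x33} × {97} = {(x31,97), (x32,97), (x33,97)}
  {x31, x32, x33} × {98} = {(x31,98), (x32,98), (x33,98)}
  {x32, x33} × {97, 98} = {(x32,97), (x32,98), (x33,97), (x33,98)}
  {x31, x32, x33} × {97, 98} = {(x31,97), (x31,98), (x32,97), (x32,98), (x33,97), (x33,98)}
These 7 distinct sets form the basis B.
Close under arbitrary unions to get τ_{X×Y}; counting gives |τ_{X×Y}| = 9.


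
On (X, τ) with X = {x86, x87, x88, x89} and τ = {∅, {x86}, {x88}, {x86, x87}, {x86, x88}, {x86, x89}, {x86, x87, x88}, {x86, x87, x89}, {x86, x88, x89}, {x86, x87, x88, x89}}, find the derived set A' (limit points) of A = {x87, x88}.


A' = ∅

For each x ∈ X, list the open sets U ∈ τ with x ∈ U, then check whether U ∩ (A ∖ {x}) ≠ ∅ for every such U.
  x = x86: open {x86} ∋ x has {x86} ∩ (A ∖ {x86}) = ∅, so x is NOT a limit point.
  x = x87: open {x86, x87} ∋ x has {x86, x87} ∩ (A ∖ {x87}) = ∅, so x is NOT a limit point.
  x = x88: open {x88} ∋ x has {x88} ∩ (A ∖ {x88}) = ∅, so x is NOT a limit point.
  x = x89: open {x86, x89} ∋ x has {x86, x89} ∩ (A ∖ {x89}) = ∅, so x is NOT a limit point.
Collecting: A' = ∅.


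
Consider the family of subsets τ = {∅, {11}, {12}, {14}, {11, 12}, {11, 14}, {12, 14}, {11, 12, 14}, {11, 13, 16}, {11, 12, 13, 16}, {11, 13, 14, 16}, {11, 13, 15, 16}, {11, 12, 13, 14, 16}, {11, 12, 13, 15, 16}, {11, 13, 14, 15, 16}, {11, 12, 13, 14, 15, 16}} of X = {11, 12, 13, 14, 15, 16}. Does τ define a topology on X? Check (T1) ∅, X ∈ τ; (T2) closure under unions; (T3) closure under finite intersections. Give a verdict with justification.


τ IS a topology on X.

Axiom (T1): ∅ ∈ τ? Yes; X ∈ τ? Yes.
Axiom (T2/T3): check pairwise unions and intersections of members of τ.
All pairwise intersections and unions checked — each lies in τ. Therefore τ satisfies (T1), (T2), (T3): it IS a topology on X.


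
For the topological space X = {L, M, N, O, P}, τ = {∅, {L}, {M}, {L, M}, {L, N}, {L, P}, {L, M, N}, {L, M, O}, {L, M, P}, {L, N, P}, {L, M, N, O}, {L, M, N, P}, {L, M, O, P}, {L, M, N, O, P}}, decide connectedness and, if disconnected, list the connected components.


(X, τ) is connected.

Find clopen sets (U ∈ τ with X ∖ U ∈ τ):
  U = ∅, X ∖ U = {L, M, N, O, P} — both open, so U is clopen.
  U = {L, M, N, O, P}, X ∖ U = ∅ — both open, so U is clopen.
Only trivial clopens (∅ and X) exist, so (X, τ) is connected.
Compute connected components by grouping points that agree on all clopens:
  component: {L, M, N, O, P}


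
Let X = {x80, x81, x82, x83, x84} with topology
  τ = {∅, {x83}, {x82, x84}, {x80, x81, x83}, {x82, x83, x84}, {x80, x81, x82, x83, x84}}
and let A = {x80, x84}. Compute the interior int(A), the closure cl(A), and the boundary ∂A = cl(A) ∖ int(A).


int(A) = ∅, cl(A) = {x80, x81, x82, x84}, ∂A = {x80, x81, x82, x84}.

Closed sets in (X, τ) are complements of opens:
  closed(X, τ) = {∅, {x80, x81}, {x82, x84}, {x80, x81, x83}, {x80, x81, x82, x84}, {x80, x81, x82, x83, x84}}.
int(A) = ⋃ {U ∈ τ : U ⊆ A}. Opens contained in A: ∅.
Taking the union of these: int(A) = ∅.
cl(A) = ⋂ {C closed : A ⊆ C}. Closed sets containing A: {x80, x81, x82, x84}, {x80, x81, x82, x83, x84}.
Intersecting these: cl(A) = {x80, x81, x82, x84}.
∂A = cl(A) ∖ int(A) = {x80, x81, x82, x84} ∖ ∅ = {x80, x81, x82, x84}.


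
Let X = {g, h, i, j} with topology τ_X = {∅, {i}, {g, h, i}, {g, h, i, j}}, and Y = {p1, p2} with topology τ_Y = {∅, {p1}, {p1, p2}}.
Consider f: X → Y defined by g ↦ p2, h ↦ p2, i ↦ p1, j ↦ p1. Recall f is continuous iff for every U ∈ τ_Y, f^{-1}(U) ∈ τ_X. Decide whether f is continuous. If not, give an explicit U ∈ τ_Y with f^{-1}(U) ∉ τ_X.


f is NOT continuous.

Compute f^{-1}(U) for each U ∈ τ_Y:
  U = ∅: f^{-1}(U) = ∅ ∈ τ_X ✓.
  U = {p1}: f^{-1}(U) = {i, j} ∉ τ_X ✗.
  U = {p1, p2}: f^{-1}(U) = {g, h, i, j} ∈ τ_X ✓.
Found U = {p1} with f^{-1}(U) = {i, j} not in τ_X. Therefore f is NOT continuous.


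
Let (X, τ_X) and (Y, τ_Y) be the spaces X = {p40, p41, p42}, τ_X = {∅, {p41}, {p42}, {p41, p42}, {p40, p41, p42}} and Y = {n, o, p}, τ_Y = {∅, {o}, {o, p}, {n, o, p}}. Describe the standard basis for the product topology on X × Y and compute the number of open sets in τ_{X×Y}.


Basis B = {∅ × ∅, {p41} × {o}, {p42} × {o}, {p41} × {o, p}, {p41, p42} × {o}, {p42} × {o, p}, {p40, p41, p42} × {o}, {p41} × {n, o, p}, {p42} × {n, o, p}, {p41, p42} × {o, p}, {p40, p41, p42} × {o, p}, {p41, p42} × {n, o, p}, {p40, p41, p42} × {n, o, p}}; |τ_{X×Y}| = 30.

Enumerate products U × V with U ∈ τ_X, V ∈ τ_Y (deduplicated):
  ∅ × ∅ = {} (∅)
  {p41} × {o} = {(p41,o)}
  {p42} × {o} = {(p42,o)}
  {p41} × {o, p} = {(p41,o), (p41,p)}
  {p41, p42} × {o} = {(p41,o), (p42,o)}
  {p42} × {o, p} = {(p42,o), (p42,p)}
  {p40, p41, p42} × {o} = {(p40,o), (p41,o), (p42,o)}
  {p41} × {n, o, p} = {(p41,n), (p41,o), (p41,p)}
  {p42} × {n, o, p} = {(p42,n), (p42,o), (p42,p)}
  {p41, p42} × {o, p} = {(p41,o), (p41,p), (p42,o), (p42,p)}
  {p40, p41, p42} × {o, p} = {(p40,o), (p40,p), (p41,o), (p41,p), (p42,o), (p42,p)}
  {p41, p42} × {n, o, p} = {(p41,n), (p41,o), (p41,p), (p42,n), (p42,o), (p42,p)}
  {p40, p41, p42} × {n, o, p} = {(p40,n), (p40,o), (p40,p), (p41,n), (p41,o), (p41,p), (p42,n), (p42,o), (p42,p)}
These 13 distinct sets form the basis B.
Close under arbitrary unions to get τ_{X×Y}; counting gives |τ_{X×Y}| = 30.


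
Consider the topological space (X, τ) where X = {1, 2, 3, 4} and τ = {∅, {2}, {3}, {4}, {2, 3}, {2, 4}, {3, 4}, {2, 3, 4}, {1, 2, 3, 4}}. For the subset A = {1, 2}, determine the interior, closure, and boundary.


int(A) = {2}, cl(A) = {1, 2}, ∂A = {1}.

Closed sets in (X, τ) are complements of opens:
  closed(X, τ) = {∅, {1}, {1, 2}, {1, 3}, {1, 4}, {1, 2, 3}, {1, 2, 4}, {1, 3, 4}, {1, 2, 3, 4}}.
int(A) = ⋃ {U ∈ τ : U ⊆ A}. Opens contained in A: ∅, {2}.
Taking the union of these: int(A) = {2}.
cl(A) = ⋂ {C closed : A ⊆ C}. Closed sets containing A: {1, 2}, {1, 2, 3}, {1, 2, 4}, {1, 2, 3, 4}.
Intersecting these: cl(A) = {1, 2}.
∂A = cl(A) ∖ int(A) = {1, 2} ∖ {2} = {1}.


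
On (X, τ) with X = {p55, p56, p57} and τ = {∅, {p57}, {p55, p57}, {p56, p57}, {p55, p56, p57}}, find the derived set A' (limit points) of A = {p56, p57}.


A' = {p55, p56}

For each x ∈ X, list the open sets U ∈ τ with x ∈ U, then check whether U ∩ (A ∖ {x}) ≠ ∅ for every such U.
  x = p55: opens ∋ x are {p55, p57}, {p55, p56, p57}; each meets A ∖ {p55}, so x IS a limit point.
  x = p56: opens ∋ x are {p56, p57}, {p55, p56, p57}; each meets A ∖ {p56}, so x IS a limit point.
  x = p57: open {p57} ∋ x has {p57} ∩ (A ∖ {p57}) = ∅, so x is NOT a limit point.
Collecting: A' = {p55, p56}.


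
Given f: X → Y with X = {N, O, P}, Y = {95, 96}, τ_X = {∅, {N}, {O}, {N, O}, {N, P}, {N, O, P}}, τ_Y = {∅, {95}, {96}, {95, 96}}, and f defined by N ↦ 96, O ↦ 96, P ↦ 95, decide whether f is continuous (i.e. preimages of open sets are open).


f is NOT continuous.

Compute f^{-1}(U) for each U ∈ τ_Y:
  U = ∅: f^{-1}(U) = ∅ ∈ τ_X ✓.
  U = {95}: f^{-1}(U) = {P} ∉ τ_X ✗.
  U = {96}: f^{-1}(U) = {N, O} ∈ τ_X ✓.
  U = {95, 96}: f^{-1}(U) = {N, O, P} ∈ τ_X ✓.
Found U = {95} with f^{-1}(U) = {P} not in τ_X. Therefore f is NOT continuous.
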